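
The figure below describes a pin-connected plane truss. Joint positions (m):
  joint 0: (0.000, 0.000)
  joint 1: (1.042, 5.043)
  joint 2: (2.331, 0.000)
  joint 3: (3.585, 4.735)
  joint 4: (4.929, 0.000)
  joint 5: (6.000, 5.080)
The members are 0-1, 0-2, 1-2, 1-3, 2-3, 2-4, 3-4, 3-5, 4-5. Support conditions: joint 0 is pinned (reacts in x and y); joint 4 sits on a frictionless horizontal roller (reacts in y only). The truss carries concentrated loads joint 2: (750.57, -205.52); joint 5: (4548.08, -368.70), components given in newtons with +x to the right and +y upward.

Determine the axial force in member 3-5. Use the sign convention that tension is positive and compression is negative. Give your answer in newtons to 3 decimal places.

N=6 nodes, M=9 members, R=3 reactions → 2N=12, M+R=12
member 0 (0-1): L=5.1495, (cx,cy)=(0.2023,0.9793)
member 1 (0-2): L=2.3310, (cx,cy)=(1.0000,0.0000)
member 2 (1-2): L=5.2051, (cx,cy)=(0.2476,-0.9689)
member 3 (1-3): L=2.5616, (cx,cy)=(0.9927,-0.1202)
member 4 (2-3): L=4.8982, (cx,cy)=(0.2560,0.9667)
member 5 (2-4): L=2.5980, (cx,cy)=(1.0000,0.0000)
member 6 (3-4): L=4.9220, (cx,cy)=(0.2731,-0.9620)
member 7 (3-5): L=2.4395, (cx,cy)=(0.9899,0.1414)
member 8 (4-5): L=5.1917, (cx,cy)=(0.2063,0.9785)
solve A·x = −loads:
  F[0-1] = +4757.6155 N (tension)
  F[0-2] = +4335.9525 N (tension)
  F[1-2] = -5086.8106 N (compression)
  F[1-3] = +2238.6382 N (tension)
  F[2-3] = +5310.8770 N (tension)
  F[2-4] = +966.0432 N (tension)
  F[3-4] = -4348.6230 N (compression)
  F[3-5] = +4817.8811 N (tension)
  F[4-5] = -1073.1339 N (compression)
  Rx@0 = -5298.6500 N
  Ry@0 = -4659.1972 N
  Ry@4 = +5233.4172 N

4817.881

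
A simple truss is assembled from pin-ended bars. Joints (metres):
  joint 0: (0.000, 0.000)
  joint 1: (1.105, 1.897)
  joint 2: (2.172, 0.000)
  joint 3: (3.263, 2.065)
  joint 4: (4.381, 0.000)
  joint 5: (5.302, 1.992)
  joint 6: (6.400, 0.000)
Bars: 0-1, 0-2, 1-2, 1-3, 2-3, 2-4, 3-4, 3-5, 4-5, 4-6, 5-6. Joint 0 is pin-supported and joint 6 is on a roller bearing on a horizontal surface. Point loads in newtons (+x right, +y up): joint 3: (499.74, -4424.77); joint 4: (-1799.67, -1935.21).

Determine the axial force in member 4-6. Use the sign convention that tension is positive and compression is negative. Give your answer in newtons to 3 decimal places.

N=7 nodes, M=11 members, R=3 reactions → 2N=14, M+R=14
member 0 (0-1): L=2.1954, (cx,cy)=(0.5033,0.8641)
member 1 (0-2): L=2.1720, (cx,cy)=(1.0000,0.0000)
member 2 (1-2): L=2.1765, (cx,cy)=(0.4902,-0.8716)
member 3 (1-3): L=2.1645, (cx,cy)=(0.9970,0.0776)
member 4 (2-3): L=2.3355, (cx,cy)=(0.4671,0.8842)
member 5 (2-4): L=2.2090, (cx,cy)=(1.0000,0.0000)
member 6 (3-4): L=2.3482, (cx,cy)=(0.4761,-0.8794)
member 7 (3-5): L=2.0403, (cx,cy)=(0.9994,-0.0358)
member 8 (4-5): L=2.1946, (cx,cy)=(0.4197,0.9077)
member 9 (4-6): L=2.0190, (cx,cy)=(1.0000,0.0000)
member 10 (5-6): L=2.2746, (cx,cy)=(0.4827,-0.8758)
solve A·x = −loads:
  F[0-1] = -3029.8635 N (compression)
  F[0-2] = +225.0997 N (tension)
  F[1-2] = +2747.2948 N (tension)
  F[1-3] = -2880.5514 N (compression)
  F[2-3] = -2708.1584 N (compression)
  F[2-4] = +2837.0210 N (tension)
  F[3-4] = -1902.5897 N (compression)
  F[3-5] = -3733.2493 N (compression)
  F[4-5] = +3975.3317 N (tension)
  F[4-6] = +2062.5518 N (tension)
  F[5-6] = -4272.6941 N (compression)
  Rx@0 = +1299.9300 N
  Ry@0 = +2618.0827 N
  Ry@6 = +3741.8973 N

2062.552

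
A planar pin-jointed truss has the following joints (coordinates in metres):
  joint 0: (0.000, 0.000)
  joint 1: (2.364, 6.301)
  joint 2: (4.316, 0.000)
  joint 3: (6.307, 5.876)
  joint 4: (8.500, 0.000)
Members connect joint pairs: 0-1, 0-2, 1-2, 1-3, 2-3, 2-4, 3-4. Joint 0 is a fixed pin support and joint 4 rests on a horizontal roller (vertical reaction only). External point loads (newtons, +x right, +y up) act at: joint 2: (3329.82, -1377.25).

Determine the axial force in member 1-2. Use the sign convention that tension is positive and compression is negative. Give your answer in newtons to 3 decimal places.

763.925

N=5 nodes, M=7 members, R=3 reactions → 2N=10, M+R=10
member 0 (0-1): L=6.7299, (cx,cy)=(0.3513,0.9363)
member 1 (0-2): L=4.3160, (cx,cy)=(1.0000,0.0000)
member 2 (1-2): L=6.5964, (cx,cy)=(0.2959,-0.9552)
member 3 (1-3): L=3.9658, (cx,cy)=(0.9942,-0.1072)
member 4 (2-3): L=6.2041, (cx,cy)=(0.3209,0.9471)
member 5 (2-4): L=4.1840, (cx,cy)=(1.0000,0.0000)
member 6 (3-4): L=6.2719, (cx,cy)=(0.3497,-0.9369)
solve A·x = −loads:
  F[0-1] = -724.0732 N (compression)
  F[0-2] = +3584.1652 N (tension)
  F[1-2] = +763.9254 N (tension)
  F[1-3] = -483.1867 N (compression)
  F[2-3] = +683.7002 N (tension)
  F[2-4] = +260.9950 N (tension)
  F[3-4] = -746.4351 N (compression)
  Rx@0 = -3329.8200 N
  Ry@0 = +677.9311 N
  Ry@4 = +699.3189 N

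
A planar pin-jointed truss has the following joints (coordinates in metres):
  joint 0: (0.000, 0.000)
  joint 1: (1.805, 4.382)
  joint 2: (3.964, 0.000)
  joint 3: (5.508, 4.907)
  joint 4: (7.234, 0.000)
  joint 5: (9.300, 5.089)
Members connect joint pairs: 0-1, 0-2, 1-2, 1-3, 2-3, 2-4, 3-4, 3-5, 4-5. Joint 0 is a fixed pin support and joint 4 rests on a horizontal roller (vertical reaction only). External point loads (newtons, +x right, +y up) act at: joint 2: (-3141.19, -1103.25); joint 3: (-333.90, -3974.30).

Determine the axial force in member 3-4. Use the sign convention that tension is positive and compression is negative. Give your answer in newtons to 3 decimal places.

N=6 nodes, M=9 members, R=3 reactions → 2N=12, M+R=12
member 0 (0-1): L=4.7392, (cx,cy)=(0.3809,0.9246)
member 1 (0-2): L=3.9640, (cx,cy)=(1.0000,0.0000)
member 2 (1-2): L=4.8850, (cx,cy)=(0.4420,-0.8970)
member 3 (1-3): L=3.7400, (cx,cy)=(0.9901,0.1404)
member 4 (2-3): L=5.1442, (cx,cy)=(0.3001,0.9539)
member 5 (2-4): L=3.2700, (cx,cy)=(1.0000,0.0000)
member 6 (3-4): L=5.2017, (cx,cy)=(0.3318,-0.9433)
member 7 (3-5): L=3.7964, (cx,cy)=(0.9989,0.0479)
member 8 (4-5): L=5.4924, (cx,cy)=(0.3762,0.9266)
solve A·x = −loads:
  F[0-1] = -1809.8559 N (compression)
  F[0-2] = -2785.7764 N (compression)
  F[1-2] = +1641.8990 N (tension)
  F[1-3] = -1429.1264 N (compression)
  F[2-3] = -387.4501 N (compression)
  F[2-4] = +1197.3673 N (tension)
  F[3-4] = -3608.5461 N (compression)
  F[3-5] = +0.0000 N (tension)
  F[4-5] = -0.0000 N (compression)
  Rx@0 = +3475.0900 N
  Ry@0 = +1673.4471 N
  Ry@4 = +3404.1029 N

-3608.546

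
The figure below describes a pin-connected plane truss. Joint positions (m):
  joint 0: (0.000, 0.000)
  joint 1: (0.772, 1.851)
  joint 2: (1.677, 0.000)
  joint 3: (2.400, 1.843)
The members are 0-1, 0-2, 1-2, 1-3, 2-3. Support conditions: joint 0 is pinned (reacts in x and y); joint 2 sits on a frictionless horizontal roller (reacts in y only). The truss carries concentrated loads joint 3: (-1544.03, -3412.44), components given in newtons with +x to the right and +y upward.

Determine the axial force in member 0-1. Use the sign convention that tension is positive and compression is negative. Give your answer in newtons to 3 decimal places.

-244.514

N=4 nodes, M=5 members, R=3 reactions → 2N=8, M+R=8
member 0 (0-1): L=2.0055, (cx,cy)=(0.3849,0.9229)
member 1 (0-2): L=1.6770, (cx,cy)=(1.0000,0.0000)
member 2 (1-2): L=2.0604, (cx,cy)=(0.4392,-0.8984)
member 3 (1-3): L=1.6280, (cx,cy)=(1.0000,-0.0049)
member 4 (2-3): L=1.9797, (cx,cy)=(0.3652,0.9309)
solve A·x = −loads:
  F[0-1] = -244.5140 N (compression)
  F[0-2] = -1449.9083 N (compression)
  F[1-2] = +252.3231 N (tension)
  F[1-3] = -204.9536 N (compression)
  F[2-3] = -3666.7088 N (compression)
  Rx@0 = +1544.0300 N
  Ry@0 = +225.6727 N
  Ry@2 = +3186.7673 N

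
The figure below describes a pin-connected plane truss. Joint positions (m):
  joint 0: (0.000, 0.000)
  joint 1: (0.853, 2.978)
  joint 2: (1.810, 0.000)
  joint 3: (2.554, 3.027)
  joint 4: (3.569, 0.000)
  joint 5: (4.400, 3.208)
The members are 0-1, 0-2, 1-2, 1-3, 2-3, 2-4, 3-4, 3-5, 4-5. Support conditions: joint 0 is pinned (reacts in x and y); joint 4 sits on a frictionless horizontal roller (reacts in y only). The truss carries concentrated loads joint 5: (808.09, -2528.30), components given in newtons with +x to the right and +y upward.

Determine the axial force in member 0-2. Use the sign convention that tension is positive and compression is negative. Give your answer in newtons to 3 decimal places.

431.419

N=6 nodes, M=9 members, R=3 reactions → 2N=12, M+R=12
member 0 (0-1): L=3.0978, (cx,cy)=(0.2754,0.9613)
member 1 (0-2): L=1.8100, (cx,cy)=(1.0000,0.0000)
member 2 (1-2): L=3.1280, (cx,cy)=(0.3059,-0.9520)
member 3 (1-3): L=1.7017, (cx,cy)=(0.9996,0.0288)
member 4 (2-3): L=3.1171, (cx,cy)=(0.2387,0.9711)
member 5 (2-4): L=1.7590, (cx,cy)=(1.0000,0.0000)
member 6 (3-4): L=3.1926, (cx,cy)=(0.3179,-0.9481)
member 7 (3-5): L=1.8549, (cx,cy)=(0.9952,0.0976)
member 8 (4-5): L=3.3139, (cx,cy)=(0.2508,0.9680)
solve A·x = −loads:
  F[0-1] = +1367.9202 N (tension)
  F[0-2] = +431.4187 N (tension)
  F[1-2] = -1357.3099 N (compression)
  F[1-3] = +792.2649 N (tension)
  F[2-3] = +1330.6853 N (tension)
  F[2-4] = -301.4596 N (compression)
  F[3-4] = -1231.7565 N (compression)
  F[3-5] = +1508.3466 N (tension)
  F[4-5] = -2763.7948 N (compression)
  Rx@0 = -808.0900 N
  Ry@0 = -1315.0378 N
  Ry@4 = +3843.3378 N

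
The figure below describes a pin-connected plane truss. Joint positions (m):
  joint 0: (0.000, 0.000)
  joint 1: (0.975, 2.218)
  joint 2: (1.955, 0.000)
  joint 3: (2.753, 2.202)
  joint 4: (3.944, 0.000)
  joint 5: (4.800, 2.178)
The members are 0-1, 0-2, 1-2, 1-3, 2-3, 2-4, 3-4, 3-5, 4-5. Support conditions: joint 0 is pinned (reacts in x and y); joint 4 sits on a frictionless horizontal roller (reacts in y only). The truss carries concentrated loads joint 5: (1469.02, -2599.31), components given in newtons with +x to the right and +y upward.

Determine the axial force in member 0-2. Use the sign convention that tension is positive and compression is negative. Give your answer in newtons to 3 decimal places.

864.419

N=6 nodes, M=9 members, R=3 reactions → 2N=12, M+R=12
member 0 (0-1): L=2.4228, (cx,cy)=(0.4024,0.9155)
member 1 (0-2): L=1.9550, (cx,cy)=(1.0000,0.0000)
member 2 (1-2): L=2.4249, (cx,cy)=(0.4041,-0.9147)
member 3 (1-3): L=1.7781, (cx,cy)=(1.0000,-0.0090)
member 4 (2-3): L=2.3421, (cx,cy)=(0.3407,0.9402)
member 5 (2-4): L=1.9890, (cx,cy)=(1.0000,0.0000)
member 6 (3-4): L=2.5035, (cx,cy)=(0.4757,-0.8796)
member 7 (3-5): L=2.0471, (cx,cy)=(0.9999,-0.0117)
member 8 (4-5): L=2.3402, (cx,cy)=(0.3658,0.9307)
solve A·x = −loads:
  F[0-1] = +1502.4105 N (tension)
  F[0-2] = +864.4193 N (tension)
  F[1-2] = -1515.6353 N (compression)
  F[1-3] = +1217.1907 N (tension)
  F[2-3] = +1474.5703 N (tension)
  F[2-4] = -250.5288 N (compression)
  F[3-4] = -1596.7268 N (compression)
  F[3-5] = +2479.3501 N (tension)
  F[4-5] = -2761.6248 N (compression)
  Rx@0 = -1469.0200 N
  Ry@0 = -1375.3892 N
  Ry@4 = +3974.6992 N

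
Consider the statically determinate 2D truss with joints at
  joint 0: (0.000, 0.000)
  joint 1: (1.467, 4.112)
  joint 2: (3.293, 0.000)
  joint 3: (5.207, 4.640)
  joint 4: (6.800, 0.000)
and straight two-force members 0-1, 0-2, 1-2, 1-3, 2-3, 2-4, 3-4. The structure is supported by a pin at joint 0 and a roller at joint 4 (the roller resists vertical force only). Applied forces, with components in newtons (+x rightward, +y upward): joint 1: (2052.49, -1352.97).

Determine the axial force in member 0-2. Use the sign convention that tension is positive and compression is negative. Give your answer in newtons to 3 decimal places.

N=5 nodes, M=7 members, R=3 reactions → 2N=10, M+R=10
member 0 (0-1): L=4.3658, (cx,cy)=(0.3360,0.9419)
member 1 (0-2): L=3.2930, (cx,cy)=(1.0000,0.0000)
member 2 (1-2): L=4.4992, (cx,cy)=(0.4058,-0.9139)
member 3 (1-3): L=3.7771, (cx,cy)=(0.9902,0.1398)
member 4 (2-3): L=5.0193, (cx,cy)=(0.3813,0.9244)
member 5 (2-4): L=3.5070, (cx,cy)=(1.0000,0.0000)
member 6 (3-4): L=4.9058, (cx,cy)=(0.3247,-0.9458)
solve A·x = −loads:
  F[0-1] = +191.1823 N (tension)
  F[0-2] = +1988.2495 N (tension)
  F[1-2] = -1867.4449 N (compression)
  F[1-3] = -1242.5479 N (compression)
  F[2-3] = +1846.2365 N (tension)
  F[2-4] = +526.3204 N (tension)
  F[3-4] = -1620.8680 N (compression)
  Rx@0 = -2052.4900 N
  Ry@0 = -180.0662 N
  Ry@4 = +1533.0362 N

1988.249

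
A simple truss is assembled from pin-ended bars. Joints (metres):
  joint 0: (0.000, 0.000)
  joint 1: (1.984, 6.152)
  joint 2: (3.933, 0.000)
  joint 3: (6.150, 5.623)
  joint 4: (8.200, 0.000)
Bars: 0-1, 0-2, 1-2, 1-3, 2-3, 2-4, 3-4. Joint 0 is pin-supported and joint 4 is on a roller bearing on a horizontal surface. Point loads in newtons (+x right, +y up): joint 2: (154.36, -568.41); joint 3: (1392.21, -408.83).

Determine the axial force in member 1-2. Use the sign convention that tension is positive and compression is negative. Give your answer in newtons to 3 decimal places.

N=5 nodes, M=7 members, R=3 reactions → 2N=10, M+R=10
member 0 (0-1): L=6.4640, (cx,cy)=(0.3069,0.9517)
member 1 (0-2): L=3.9330, (cx,cy)=(1.0000,0.0000)
member 2 (1-2): L=6.4533, (cx,cy)=(0.3020,-0.9533)
member 3 (1-3): L=4.1995, (cx,cy)=(0.9920,-0.1260)
member 4 (2-3): L=6.0443, (cx,cy)=(0.3668,0.9303)
member 5 (2-4): L=4.2670, (cx,cy)=(1.0000,0.0000)
member 6 (3-4): L=5.9850, (cx,cy)=(0.3425,-0.9395)
solve A·x = −loads:
  F[0-1] = +584.9272 N (tension)
  F[0-2] = +1367.0380 N (tension)
  F[1-2] = -633.3554 N (compression)
  F[1-3] = +373.7916 N (tension)
  F[2-3] = +1260.0097 N (tension)
  F[2-4] = +559.2325 N (tension)
  F[3-4] = -1632.6954 N (compression)
  Rx@0 = -1546.5700 N
  Ry@0 = -556.6939 N
  Ry@4 = +1533.9339 N

-633.355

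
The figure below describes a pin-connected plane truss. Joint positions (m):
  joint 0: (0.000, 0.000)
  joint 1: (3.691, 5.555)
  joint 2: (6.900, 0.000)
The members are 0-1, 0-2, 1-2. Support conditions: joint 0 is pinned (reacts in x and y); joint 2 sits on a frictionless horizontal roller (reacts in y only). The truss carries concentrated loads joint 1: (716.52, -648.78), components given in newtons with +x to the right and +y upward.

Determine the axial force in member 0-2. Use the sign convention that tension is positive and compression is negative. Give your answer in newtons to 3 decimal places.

N=3 nodes, M=3 members, R=3 reactions → 2N=6, M+R=6
member 0 (0-1): L=6.6694, (cx,cy)=(0.5534,0.8329)
member 1 (0-2): L=6.9000, (cx,cy)=(1.0000,0.0000)
member 2 (1-2): L=6.4153, (cx,cy)=(0.5002,-0.8659)
solve A·x = −loads:
  F[0-1] = +330.3156 N (tension)
  F[0-2] = +533.7170 N (tension)
  F[1-2] = -1066.9801 N (compression)
  Rx@0 = -716.5200 N
  Ry@0 = -275.1208 N
  Ry@2 = +923.9008 N

533.717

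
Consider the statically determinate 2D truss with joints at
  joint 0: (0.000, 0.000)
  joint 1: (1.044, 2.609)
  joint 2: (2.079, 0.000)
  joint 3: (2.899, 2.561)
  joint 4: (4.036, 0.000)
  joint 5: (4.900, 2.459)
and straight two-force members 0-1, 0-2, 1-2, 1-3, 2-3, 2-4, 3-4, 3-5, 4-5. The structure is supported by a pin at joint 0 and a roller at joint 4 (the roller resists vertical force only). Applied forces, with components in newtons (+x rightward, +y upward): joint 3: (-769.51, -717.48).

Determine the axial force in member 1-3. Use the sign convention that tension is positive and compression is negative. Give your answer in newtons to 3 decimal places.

-556.049

N=6 nodes, M=9 members, R=3 reactions → 2N=12, M+R=12
member 0 (0-1): L=2.8101, (cx,cy)=(0.3715,0.9284)
member 1 (0-2): L=2.0790, (cx,cy)=(1.0000,0.0000)
member 2 (1-2): L=2.8068, (cx,cy)=(0.3687,-0.9295)
member 3 (1-3): L=1.8556, (cx,cy)=(0.9997,-0.0259)
member 4 (2-3): L=2.6891, (cx,cy)=(0.3049,0.9524)
member 5 (2-4): L=1.9570, (cx,cy)=(1.0000,0.0000)
member 6 (3-4): L=2.8021, (cx,cy)=(0.4058,-0.9140)
member 7 (3-5): L=2.0036, (cx,cy)=(0.9987,-0.0509)
member 8 (4-5): L=2.6064, (cx,cy)=(0.3315,0.9435)
solve A·x = −loads:
  F[0-1] = -743.6323 N (compression)
  F[0-2] = -493.2406 N (compression)
  F[1-2] = +758.2248 N (tension)
  F[1-3] = -556.0492 N (compression)
  F[2-3] = -740.0386 N (compression)
  F[2-4] = +12.0187 N (tension)
  F[3-4] = -29.6193 N (compression)
  F[3-5] = +0.0000 N (tension)
  F[4-5] = -0.0000 N (compression)
  Rx@0 = +769.5100 N
  Ry@0 = +690.4088 N
  Ry@4 = +27.0712 N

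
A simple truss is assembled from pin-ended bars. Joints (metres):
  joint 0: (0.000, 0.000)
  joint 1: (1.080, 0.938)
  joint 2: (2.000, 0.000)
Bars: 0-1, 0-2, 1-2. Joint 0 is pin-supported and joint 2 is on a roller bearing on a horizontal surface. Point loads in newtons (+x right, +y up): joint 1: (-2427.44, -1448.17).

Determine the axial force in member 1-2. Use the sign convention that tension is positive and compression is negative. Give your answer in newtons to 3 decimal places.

499.294

N=3 nodes, M=3 members, R=3 reactions → 2N=6, M+R=6
member 0 (0-1): L=1.4305, (cx,cy)=(0.7550,0.6557)
member 1 (0-2): L=2.0000, (cx,cy)=(1.0000,0.0000)
member 2 (1-2): L=1.3139, (cx,cy)=(0.7002,-0.7139)
solve A·x = −loads:
  F[0-1] = -2752.0952 N (compression)
  F[0-2] = -349.6172 N (compression)
  F[1-2] = +499.2937 N (tension)
  Rx@0 = +2427.4400 N
  Ry@0 = +1804.6276 N
  Ry@2 = -356.4576 N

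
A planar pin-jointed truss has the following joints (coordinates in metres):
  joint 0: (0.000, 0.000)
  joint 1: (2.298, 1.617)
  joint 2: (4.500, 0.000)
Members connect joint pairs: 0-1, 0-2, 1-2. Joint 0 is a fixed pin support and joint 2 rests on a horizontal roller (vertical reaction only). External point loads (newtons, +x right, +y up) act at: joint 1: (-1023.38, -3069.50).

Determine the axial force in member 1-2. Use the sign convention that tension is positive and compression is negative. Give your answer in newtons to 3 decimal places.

-2027.002

N=3 nodes, M=3 members, R=3 reactions → 2N=6, M+R=6
member 0 (0-1): L=2.8099, (cx,cy)=(0.8178,0.5755)
member 1 (0-2): L=4.5000, (cx,cy)=(1.0000,0.0000)
member 2 (1-2): L=2.7319, (cx,cy)=(0.8060,-0.5919)
solve A·x = −loads:
  F[0-1] = -3249.0887 N (compression)
  F[0-2] = +1633.8061 N (tension)
  F[1-2] = -2027.0024 N (compression)
  Rx@0 = +1023.3800 N
  Ry@0 = +1869.7432 N
  Ry@2 = +1199.7568 N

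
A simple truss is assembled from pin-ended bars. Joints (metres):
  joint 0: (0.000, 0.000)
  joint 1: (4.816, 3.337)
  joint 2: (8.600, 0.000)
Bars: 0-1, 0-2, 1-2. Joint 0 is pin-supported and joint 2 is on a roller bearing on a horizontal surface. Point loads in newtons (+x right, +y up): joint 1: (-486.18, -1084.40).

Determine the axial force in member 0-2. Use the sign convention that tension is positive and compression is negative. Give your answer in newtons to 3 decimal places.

N=3 nodes, M=3 members, R=3 reactions → 2N=6, M+R=6
member 0 (0-1): L=5.8591, (cx,cy)=(0.8220,0.5695)
member 1 (0-2): L=8.6000, (cx,cy)=(1.0000,0.0000)
member 2 (1-2): L=5.0452, (cx,cy)=(0.7500,-0.6614)
solve A·x = −loads:
  F[0-1] = -1168.9910 N (compression)
  F[0-2] = +474.6894 N (tension)
  F[1-2] = -632.9048 N (compression)
  Rx@0 = +486.1800 N
  Ry@0 = +665.7851 N
  Ry@2 = +418.6149 N

474.689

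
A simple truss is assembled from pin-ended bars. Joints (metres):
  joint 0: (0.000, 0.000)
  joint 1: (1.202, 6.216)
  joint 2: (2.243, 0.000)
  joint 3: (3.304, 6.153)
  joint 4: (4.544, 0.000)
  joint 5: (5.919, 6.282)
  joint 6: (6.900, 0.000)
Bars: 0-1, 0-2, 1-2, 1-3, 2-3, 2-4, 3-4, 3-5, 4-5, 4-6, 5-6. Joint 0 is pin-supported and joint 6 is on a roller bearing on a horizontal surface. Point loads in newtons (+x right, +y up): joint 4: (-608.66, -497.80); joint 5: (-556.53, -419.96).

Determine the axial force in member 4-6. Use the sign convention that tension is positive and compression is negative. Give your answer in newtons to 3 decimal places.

28.327

N=7 nodes, M=11 members, R=3 reactions → 2N=14, M+R=14
member 0 (0-1): L=6.3311, (cx,cy)=(0.1899,0.9818)
member 1 (0-2): L=2.2430, (cx,cy)=(1.0000,0.0000)
member 2 (1-2): L=6.3026, (cx,cy)=(0.1652,-0.9863)
member 3 (1-3): L=2.1029, (cx,cy)=(0.9996,-0.0300)
member 4 (2-3): L=6.2438, (cx,cy)=(0.1699,0.9855)
member 5 (2-4): L=2.3010, (cx,cy)=(1.0000,0.0000)
member 6 (3-4): L=6.2767, (cx,cy)=(0.1976,-0.9803)
member 7 (3-5): L=2.6182, (cx,cy)=(0.9988,0.0493)
member 8 (4-5): L=6.4307, (cx,cy)=(0.2138,0.9769)
member 9 (4-6): L=2.3560, (cx,cy)=(1.0000,0.0000)
member 10 (5-6): L=6.3581, (cx,cy)=(0.1543,-0.9880)
solve A·x = −loads:
  F[0-1] = -750.0061 N (compression)
  F[0-2] = -1022.7977 N (compression)
  F[1-2] = +754.7353 N (tension)
  F[1-3] = -267.1725 N (compression)
  F[2-3] = -755.3546 N (compression)
  F[2-4] = -769.7812 N (compression)
  F[3-4] = +724.0730 N (tension)
  F[3-5] = -539.1085 N (compression)
  F[4-5] = -217.0217 N (compression)
  F[4-6] = +28.3267 N (tension)
  F[5-6] = -183.5934 N (compression)
  Rx@0 = +1165.1900 N
  Ry@0 = +736.3651 N
  Ry@6 = +181.3949 N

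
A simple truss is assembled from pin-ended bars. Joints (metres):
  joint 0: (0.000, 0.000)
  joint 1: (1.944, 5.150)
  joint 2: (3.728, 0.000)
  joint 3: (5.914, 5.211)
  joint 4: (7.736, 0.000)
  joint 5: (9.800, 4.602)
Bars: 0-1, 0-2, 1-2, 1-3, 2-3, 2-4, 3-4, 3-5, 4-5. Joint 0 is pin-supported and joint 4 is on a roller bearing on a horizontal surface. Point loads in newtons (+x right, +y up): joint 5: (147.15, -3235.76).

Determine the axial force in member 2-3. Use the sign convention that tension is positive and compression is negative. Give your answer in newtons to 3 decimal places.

1019.720

N=6 nodes, M=9 members, R=3 reactions → 2N=12, M+R=12
member 0 (0-1): L=5.5047, (cx,cy)=(0.3532,0.9356)
member 1 (0-2): L=3.7280, (cx,cy)=(1.0000,0.0000)
member 2 (1-2): L=5.4502, (cx,cy)=(0.3273,-0.9449)
member 3 (1-3): L=3.9705, (cx,cy)=(0.9999,0.0154)
member 4 (2-3): L=5.6509, (cx,cy)=(0.3868,0.9221)
member 5 (2-4): L=4.0080, (cx,cy)=(1.0000,0.0000)
member 6 (3-4): L=5.5203, (cx,cy)=(0.3301,-0.9440)
member 7 (3-5): L=3.9334, (cx,cy)=(0.9879,-0.1548)
member 8 (4-5): L=5.0437, (cx,cy)=(0.4092,0.9124)
solve A·x = −loads:
  F[0-1] = +1016.3396 N (tension)
  F[0-2] = -211.7736 N (compression)
  F[1-2] = -995.1534 N (compression)
  F[1-3] = +684.7429 N (tension)
  F[2-3] = +1019.7199 N (tension)
  F[2-4] = -931.9788 N (compression)
  F[3-4] = -1255.2358 N (compression)
  F[3-5] = +1511.6497 N (tension)
  F[4-5] = -3289.7946 N (compression)
  Rx@0 = -147.1500 N
  Ry@0 = -950.8522 N
  Ry@4 = +4186.6122 N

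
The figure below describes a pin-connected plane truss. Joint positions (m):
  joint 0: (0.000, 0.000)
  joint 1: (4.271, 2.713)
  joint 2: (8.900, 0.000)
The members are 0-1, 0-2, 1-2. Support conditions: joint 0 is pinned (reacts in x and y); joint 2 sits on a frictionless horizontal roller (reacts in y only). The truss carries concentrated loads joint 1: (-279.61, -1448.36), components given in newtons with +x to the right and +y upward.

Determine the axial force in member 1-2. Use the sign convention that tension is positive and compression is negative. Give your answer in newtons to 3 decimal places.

-1206.021

N=3 nodes, M=3 members, R=3 reactions → 2N=6, M+R=6
member 0 (0-1): L=5.0598, (cx,cy)=(0.8441,0.5362)
member 1 (0-2): L=8.9000, (cx,cy)=(1.0000,0.0000)
member 2 (1-2): L=5.3654, (cx,cy)=(0.8627,-0.5056)
solve A·x = −loads:
  F[0-1] = -1563.9084 N (compression)
  F[0-2] = +1040.4861 N (tension)
  F[1-2] = -1206.0212 N (compression)
  Rx@0 = +279.6100 N
  Ry@0 = +838.5439 N
  Ry@2 = +609.8161 N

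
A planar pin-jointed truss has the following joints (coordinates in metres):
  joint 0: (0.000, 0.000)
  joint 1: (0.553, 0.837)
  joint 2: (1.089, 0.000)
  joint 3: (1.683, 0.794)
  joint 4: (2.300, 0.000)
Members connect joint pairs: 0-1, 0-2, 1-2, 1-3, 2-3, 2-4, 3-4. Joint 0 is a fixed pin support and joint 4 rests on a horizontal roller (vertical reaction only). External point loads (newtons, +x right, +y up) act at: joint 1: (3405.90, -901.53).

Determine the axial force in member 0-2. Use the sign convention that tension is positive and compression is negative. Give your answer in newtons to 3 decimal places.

N=5 nodes, M=7 members, R=3 reactions → 2N=10, M+R=10
member 0 (0-1): L=1.0032, (cx,cy)=(0.5512,0.8343)
member 1 (0-2): L=1.0890, (cx,cy)=(1.0000,0.0000)
member 2 (1-2): L=0.9939, (cx,cy)=(0.5393,-0.8421)
member 3 (1-3): L=1.1308, (cx,cy)=(0.9993,-0.0380)
member 4 (2-3): L=0.9916, (cx,cy)=(0.5990,0.8007)
member 5 (2-4): L=1.2110, (cx,cy)=(1.0000,0.0000)
member 6 (3-4): L=1.0055, (cx,cy)=(0.6136,-0.7896)
solve A·x = −loads:
  F[0-1] = +664.8108 N (tension)
  F[0-2] = +3039.4264 N (tension)
  F[1-2] = -1631.6270 N (compression)
  F[1-3] = -2161.0822 N (compression)
  F[2-3] = +1715.9865 N (tension)
  F[2-4] = +1131.5893 N (tension)
  F[3-4] = -1844.1919 N (compression)
  Rx@0 = -3405.9000 N
  Ry@0 = -554.6806 N
  Ry@4 = +1456.2106 N

3039.426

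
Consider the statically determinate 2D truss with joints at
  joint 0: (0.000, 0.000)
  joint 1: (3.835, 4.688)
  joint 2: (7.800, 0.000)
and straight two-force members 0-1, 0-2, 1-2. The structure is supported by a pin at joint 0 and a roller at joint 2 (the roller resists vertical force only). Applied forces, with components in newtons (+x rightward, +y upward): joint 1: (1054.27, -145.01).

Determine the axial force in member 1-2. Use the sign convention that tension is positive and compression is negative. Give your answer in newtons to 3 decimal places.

-923.266

N=3 nodes, M=3 members, R=3 reactions → 2N=6, M+R=6
member 0 (0-1): L=6.0568, (cx,cy)=(0.6332,0.7740)
member 1 (0-2): L=7.8000, (cx,cy)=(1.0000,0.0000)
member 2 (1-2): L=6.1399, (cx,cy)=(0.6458,-0.7635)
solve A·x = −loads:
  F[0-1] = +723.4154 N (tension)
  F[0-2] = +596.2216 N (tension)
  F[1-2] = -923.2662 N (compression)
  Rx@0 = -1054.2700 N
  Ry@0 = -559.9299 N
  Ry@2 = +704.9399 N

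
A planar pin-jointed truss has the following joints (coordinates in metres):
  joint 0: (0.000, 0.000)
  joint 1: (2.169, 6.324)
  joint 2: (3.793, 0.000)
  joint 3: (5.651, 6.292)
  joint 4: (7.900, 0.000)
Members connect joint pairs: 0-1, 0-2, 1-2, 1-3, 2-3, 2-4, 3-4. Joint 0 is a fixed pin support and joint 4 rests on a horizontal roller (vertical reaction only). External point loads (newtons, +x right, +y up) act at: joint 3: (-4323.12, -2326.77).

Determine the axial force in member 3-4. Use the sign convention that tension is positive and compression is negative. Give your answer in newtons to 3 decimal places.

N=5 nodes, M=7 members, R=3 reactions → 2N=10, M+R=10
member 0 (0-1): L=6.6856, (cx,cy)=(0.3244,0.9459)
member 1 (0-2): L=3.7930, (cx,cy)=(1.0000,0.0000)
member 2 (1-2): L=6.5292, (cx,cy)=(0.2487,-0.9686)
member 3 (1-3): L=3.4821, (cx,cy)=(1.0000,-0.0092)
member 4 (2-3): L=6.5606, (cx,cy)=(0.2832,0.9591)
member 5 (2-4): L=4.1070, (cx,cy)=(1.0000,0.0000)
member 6 (3-4): L=6.6819, (cx,cy)=(0.3366,-0.9417)
solve A·x = −loads:
  F[0-1] = -4340.3329 N (compression)
  F[0-2] = -2914.9963 N (compression)
  F[1-2] = +4262.1979 N (tension)
  F[1-3] = -2468.3605 N (compression)
  F[2-3] = -4304.4794 N (compression)
  F[2-4] = -635.8096 N (compression)
  F[3-4] = +1889.0133 N (tension)
  Rx@0 = +4323.1200 N
  Ry@0 = +4105.5667 N
  Ry@4 = -1778.7967 N

1889.013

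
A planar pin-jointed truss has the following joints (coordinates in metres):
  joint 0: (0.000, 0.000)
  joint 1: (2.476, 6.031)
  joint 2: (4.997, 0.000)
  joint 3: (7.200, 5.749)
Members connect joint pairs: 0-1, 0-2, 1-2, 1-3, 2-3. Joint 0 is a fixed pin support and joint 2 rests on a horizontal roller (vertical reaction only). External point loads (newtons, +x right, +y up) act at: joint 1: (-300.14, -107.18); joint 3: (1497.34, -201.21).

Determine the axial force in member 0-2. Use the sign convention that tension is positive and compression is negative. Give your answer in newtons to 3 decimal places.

N=4 nodes, M=5 members, R=3 reactions → 2N=8, M+R=8
member 0 (0-1): L=6.5195, (cx,cy)=(0.3798,0.9251)
member 1 (0-2): L=4.9970, (cx,cy)=(1.0000,0.0000)
member 2 (1-2): L=6.5367, (cx,cy)=(0.3857,-0.9226)
member 3 (1-3): L=4.7324, (cx,cy)=(0.9982,-0.0596)
member 4 (2-3): L=6.1566, (cx,cy)=(0.3578,0.9338)
solve A·x = −loads:
  F[0-1] = +1508.0541 N (tension)
  F[0-2] = +624.4633 N (tension)
  F[1-2] = -1727.7943 N (compression)
  F[1-3] = +1541.9732 N (tension)
  F[2-3] = -117.0770 N (compression)
  Rx@0 = -1197.2000 N
  Ry@0 = -1395.0627 N
  Ry@2 = +1703.4527 N

624.463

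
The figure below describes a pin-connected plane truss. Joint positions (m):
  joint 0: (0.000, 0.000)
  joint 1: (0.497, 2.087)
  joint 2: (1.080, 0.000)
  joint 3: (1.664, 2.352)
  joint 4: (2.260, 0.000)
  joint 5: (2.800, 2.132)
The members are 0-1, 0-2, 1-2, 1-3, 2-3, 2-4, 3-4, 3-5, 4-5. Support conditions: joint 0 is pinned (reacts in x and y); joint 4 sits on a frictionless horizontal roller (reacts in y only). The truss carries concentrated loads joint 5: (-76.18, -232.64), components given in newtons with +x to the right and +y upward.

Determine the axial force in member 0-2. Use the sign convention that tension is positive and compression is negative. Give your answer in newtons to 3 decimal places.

N=6 nodes, M=9 members, R=3 reactions → 2N=12, M+R=12
member 0 (0-1): L=2.1454, (cx,cy)=(0.2317,0.9728)
member 1 (0-2): L=1.0800, (cx,cy)=(1.0000,0.0000)
member 2 (1-2): L=2.1669, (cx,cy)=(0.2690,-0.9631)
member 3 (1-3): L=1.1967, (cx,cy)=(0.9752,0.2214)
member 4 (2-3): L=2.4234, (cx,cy)=(0.2410,0.9705)
member 5 (2-4): L=1.1800, (cx,cy)=(1.0000,0.0000)
member 6 (3-4): L=2.4263, (cx,cy)=(0.2456,-0.9694)
member 7 (3-5): L=1.1571, (cx,cy)=(0.9818,-0.1901)
member 8 (4-5): L=2.1993, (cx,cy)=(0.2455,0.9694)
solve A·x = −loads:
  F[0-1] = -16.7341 N (compression)
  F[0-2] = -72.3033 N (compression)
  F[1-2] = +15.0344 N (tension)
  F[1-3] = -8.1233 N (compression)
  F[2-3] = -14.9197 N (compression)
  F[2-4] = -64.6630 N (compression)
  F[3-4] = +20.0796 N (tension)
  F[3-5] = -16.7549 N (compression)
  F[4-5] = -243.2724 N (compression)
  Rx@0 = +76.1800 N
  Ry@0 = +16.2788 N
  Ry@4 = +216.3612 N

-72.303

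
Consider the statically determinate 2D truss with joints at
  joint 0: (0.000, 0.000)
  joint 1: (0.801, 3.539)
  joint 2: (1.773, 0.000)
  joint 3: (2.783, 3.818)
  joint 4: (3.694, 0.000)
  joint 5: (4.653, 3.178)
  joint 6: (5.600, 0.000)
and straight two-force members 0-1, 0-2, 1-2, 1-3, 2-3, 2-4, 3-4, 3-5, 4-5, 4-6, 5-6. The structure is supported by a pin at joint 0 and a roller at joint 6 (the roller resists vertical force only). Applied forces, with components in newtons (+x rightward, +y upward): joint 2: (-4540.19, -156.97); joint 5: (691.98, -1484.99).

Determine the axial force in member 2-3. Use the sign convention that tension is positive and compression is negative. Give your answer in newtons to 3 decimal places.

195.444

N=7 nodes, M=11 members, R=3 reactions → 2N=14, M+R=14
member 0 (0-1): L=3.6285, (cx,cy)=(0.2208,0.9753)
member 1 (0-2): L=1.7730, (cx,cy)=(1.0000,0.0000)
member 2 (1-2): L=3.6701, (cx,cy)=(0.2648,-0.9643)
member 3 (1-3): L=2.0015, (cx,cy)=(0.9902,0.1394)
member 4 (2-3): L=3.9493, (cx,cy)=(0.2557,0.9667)
member 5 (2-4): L=1.9210, (cx,cy)=(1.0000,0.0000)
member 6 (3-4): L=3.9252, (cx,cy)=(0.2321,-0.9727)
member 7 (3-5): L=1.9765, (cx,cy)=(0.9461,-0.3238)
member 8 (4-5): L=3.3195, (cx,cy)=(0.2889,0.9574)
member 9 (4-6): L=1.9060, (cx,cy)=(1.0000,0.0000)
member 10 (5-6): L=3.3161, (cx,cy)=(0.2856,-0.9584)
solve A·x = −loads:
  F[0-1] = +35.1717 N (tension)
  F[0-2] = -3855.9742 N (compression)
  F[1-2] = -33.1590 N (compression)
  F[1-3] = +16.7094 N (tension)
  F[2-3] = +195.4442 N (tension)
  F[2-4] = +625.4510 N (tension)
  F[3-4] = -239.6200 N (compression)
  F[3-5] = +129.0981 N (tension)
  F[4-5] = +243.4578 N (tension)
  F[4-6] = +499.5035 N (tension)
  F[5-6] = -1749.1040 N (compression)
  Rx@0 = +3848.2100 N
  Ry@0 = -34.3041 N
  Ry@6 = +1676.2641 N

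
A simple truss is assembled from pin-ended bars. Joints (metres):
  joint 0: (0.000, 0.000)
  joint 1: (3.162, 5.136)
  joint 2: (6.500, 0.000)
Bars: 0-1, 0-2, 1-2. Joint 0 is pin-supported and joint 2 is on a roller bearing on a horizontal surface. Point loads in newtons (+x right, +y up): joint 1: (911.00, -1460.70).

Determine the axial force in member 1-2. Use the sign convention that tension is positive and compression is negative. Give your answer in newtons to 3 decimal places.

N=3 nodes, M=3 members, R=3 reactions → 2N=6, M+R=6
member 0 (0-1): L=6.0313, (cx,cy)=(0.5243,0.8516)
member 1 (0-2): L=6.5000, (cx,cy)=(1.0000,0.0000)
member 2 (1-2): L=6.1254, (cx,cy)=(0.5449,-0.8385)
solve A·x = −loads:
  F[0-1] = -35.5766 N (compression)
  F[0-2] = +929.6515 N (tension)
  F[1-2] = -1705.9628 N (compression)
  Rx@0 = -911.0000 N
  Ry@0 = +30.2955 N
  Ry@2 = +1430.4045 N

-1705.963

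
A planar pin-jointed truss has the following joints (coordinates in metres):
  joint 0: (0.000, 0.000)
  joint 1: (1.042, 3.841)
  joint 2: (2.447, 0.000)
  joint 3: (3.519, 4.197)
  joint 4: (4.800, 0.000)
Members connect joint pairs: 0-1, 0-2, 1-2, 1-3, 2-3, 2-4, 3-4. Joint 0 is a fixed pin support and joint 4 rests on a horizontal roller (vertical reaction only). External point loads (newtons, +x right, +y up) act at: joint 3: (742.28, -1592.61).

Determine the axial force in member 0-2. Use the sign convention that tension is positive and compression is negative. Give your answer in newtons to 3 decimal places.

N=5 nodes, M=7 members, R=3 reactions → 2N=10, M+R=10
member 0 (0-1): L=3.9798, (cx,cy)=(0.2618,0.9651)
member 1 (0-2): L=2.4470, (cx,cy)=(1.0000,0.0000)
member 2 (1-2): L=4.0899, (cx,cy)=(0.3435,-0.9391)
member 3 (1-3): L=2.5025, (cx,cy)=(0.9898,0.1423)
member 4 (2-3): L=4.3317, (cx,cy)=(0.2475,0.9689)
member 5 (2-4): L=2.3530, (cx,cy)=(1.0000,0.0000)
member 6 (3-4): L=4.3881, (cx,cy)=(0.2919,-0.9564)
solve A·x = −loads:
  F[0-1] = +232.0997 N (tension)
  F[0-2] = +681.5116 N (tension)
  F[1-2] = -217.7706 N (compression)
  F[1-3] = +136.9720 N (tension)
  F[2-3] = +211.0835 N (tension)
  F[2-4] = +554.4631 N (tension)
  F[3-4] = -1899.3454 N (compression)
  Rx@0 = -742.2800 N
  Ry@0 = -224.0033 N
  Ry@4 = +1816.6133 N

681.512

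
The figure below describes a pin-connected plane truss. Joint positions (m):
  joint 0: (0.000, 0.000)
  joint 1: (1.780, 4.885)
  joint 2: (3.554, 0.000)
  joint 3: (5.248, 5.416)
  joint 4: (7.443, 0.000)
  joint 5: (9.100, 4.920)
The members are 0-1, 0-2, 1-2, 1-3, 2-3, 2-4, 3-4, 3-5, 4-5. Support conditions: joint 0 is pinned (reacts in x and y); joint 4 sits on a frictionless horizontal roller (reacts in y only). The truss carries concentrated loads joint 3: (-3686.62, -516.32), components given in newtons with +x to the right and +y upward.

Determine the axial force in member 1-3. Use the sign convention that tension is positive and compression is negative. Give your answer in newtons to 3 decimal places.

-1976.603

N=6 nodes, M=9 members, R=3 reactions → 2N=12, M+R=12
member 0 (0-1): L=5.1992, (cx,cy)=(0.3424,0.9396)
member 1 (0-2): L=3.5540, (cx,cy)=(1.0000,0.0000)
member 2 (1-2): L=5.1971, (cx,cy)=(0.3413,-0.9399)
member 3 (1-3): L=3.5084, (cx,cy)=(0.9885,0.1514)
member 4 (2-3): L=5.6747, (cx,cy)=(0.2985,0.9544)
member 5 (2-4): L=3.8890, (cx,cy)=(1.0000,0.0000)
member 6 (3-4): L=5.8439, (cx,cy)=(0.3756,-0.9268)
member 7 (3-5): L=3.8838, (cx,cy)=(0.9918,-0.1277)
member 8 (4-5): L=5.1915, (cx,cy)=(0.3192,0.9477)
solve A·x = −loads:
  F[0-1] = -3017.2209 N (compression)
  F[0-2] = -2653.6421 N (compression)
  F[1-2] = +2697.7552 N (tension)
  F[1-3] = -1976.6034 N (compression)
  F[2-3] = -2656.8670 N (compression)
  F[2-4] = -939.6699 N (compression)
  F[3-4] = +2501.7449 N (tension)
  F[3-5] = -0.0000 N (compression)
  F[4-5] = +0.0000 N (tension)
  Rx@0 = +3686.6200 N
  Ry@0 = +2834.8860 N
  Ry@4 = -2318.5660 N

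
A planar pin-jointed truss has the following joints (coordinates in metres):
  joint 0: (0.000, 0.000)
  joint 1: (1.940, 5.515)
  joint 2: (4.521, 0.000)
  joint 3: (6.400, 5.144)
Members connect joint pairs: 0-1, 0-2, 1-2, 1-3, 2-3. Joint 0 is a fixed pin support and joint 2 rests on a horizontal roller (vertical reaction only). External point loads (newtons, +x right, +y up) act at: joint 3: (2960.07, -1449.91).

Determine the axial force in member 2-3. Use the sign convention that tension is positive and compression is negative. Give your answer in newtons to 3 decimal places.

N=4 nodes, M=5 members, R=3 reactions → 2N=8, M+R=8
member 0 (0-1): L=5.8463, (cx,cy)=(0.3318,0.9433)
member 1 (0-2): L=4.5210, (cx,cy)=(1.0000,0.0000)
member 2 (1-2): L=6.0891, (cx,cy)=(0.4239,-0.9057)
member 3 (1-3): L=4.4754, (cx,cy)=(0.9966,-0.0829)
member 4 (2-3): L=5.4764, (cx,cy)=(0.3431,0.9393)
solve A·x = −loads:
  F[0-1] = +4209.0756 N (tension)
  F[0-2] = +1563.3483 N (tension)
  F[1-2] = -4694.9369 N (compression)
  F[1-3] = +3398.4816 N (tension)
  F[2-3] = -1243.6798 N (compression)
  Rx@0 = -2960.0700 N
  Ry@0 = -3970.5775 N
  Ry@2 = +5420.4875 N

-1243.680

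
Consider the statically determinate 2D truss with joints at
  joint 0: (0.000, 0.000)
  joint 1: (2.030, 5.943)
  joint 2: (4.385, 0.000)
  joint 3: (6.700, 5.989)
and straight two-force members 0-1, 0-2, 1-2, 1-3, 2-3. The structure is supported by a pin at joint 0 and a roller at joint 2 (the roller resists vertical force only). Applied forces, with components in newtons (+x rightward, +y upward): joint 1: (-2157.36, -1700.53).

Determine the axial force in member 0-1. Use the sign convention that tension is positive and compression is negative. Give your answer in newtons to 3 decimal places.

-4054.836

N=4 nodes, M=5 members, R=3 reactions → 2N=8, M+R=8
member 0 (0-1): L=6.2801, (cx,cy)=(0.3232,0.9463)
member 1 (0-2): L=4.3850, (cx,cy)=(1.0000,0.0000)
member 2 (1-2): L=6.3926, (cx,cy)=(0.3684,-0.9297)
member 3 (1-3): L=4.6702, (cx,cy)=(1.0000,0.0098)
member 4 (2-3): L=6.4209, (cx,cy)=(0.3605,0.9327)
solve A·x = −loads:
  F[0-1] = -4054.8356 N (compression)
  F[0-2] = -846.6699 N (compression)
  F[1-2] = +2298.2667 N (tension)
  F[1-3] = -0.0000 N (compression)
  F[2-3] = -0.0000 N (compression)
  Rx@0 = +2157.3600 N
  Ry@0 = +3837.1582 N
  Ry@2 = -2136.6282 N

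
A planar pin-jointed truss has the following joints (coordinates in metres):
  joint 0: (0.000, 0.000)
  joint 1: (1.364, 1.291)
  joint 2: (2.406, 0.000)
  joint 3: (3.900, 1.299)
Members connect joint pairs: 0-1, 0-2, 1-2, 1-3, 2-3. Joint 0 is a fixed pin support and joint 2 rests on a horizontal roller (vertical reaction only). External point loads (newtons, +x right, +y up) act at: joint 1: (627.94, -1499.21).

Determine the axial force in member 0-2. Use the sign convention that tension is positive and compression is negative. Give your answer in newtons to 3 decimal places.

957.948

N=4 nodes, M=5 members, R=3 reactions → 2N=8, M+R=8
member 0 (0-1): L=1.8781, (cx,cy)=(0.7263,0.6874)
member 1 (0-2): L=2.4060, (cx,cy)=(1.0000,0.0000)
member 2 (1-2): L=1.6590, (cx,cy)=(0.6281,-0.7782)
member 3 (1-3): L=2.5360, (cx,cy)=(1.0000,0.0032)
member 4 (2-3): L=1.9798, (cx,cy)=(0.7546,0.6561)
solve A·x = −loads:
  F[0-1] = -454.3854 N (compression)
  F[0-2] = +957.9485 N (tension)
  F[1-2] = -1525.2245 N (compression)
  F[1-3] = -0.0000 N (compression)
  F[2-3] = +0.0000 N (tension)
  Rx@0 = -627.9400 N
  Ry@0 = +312.3467 N
  Ry@2 = +1186.8633 N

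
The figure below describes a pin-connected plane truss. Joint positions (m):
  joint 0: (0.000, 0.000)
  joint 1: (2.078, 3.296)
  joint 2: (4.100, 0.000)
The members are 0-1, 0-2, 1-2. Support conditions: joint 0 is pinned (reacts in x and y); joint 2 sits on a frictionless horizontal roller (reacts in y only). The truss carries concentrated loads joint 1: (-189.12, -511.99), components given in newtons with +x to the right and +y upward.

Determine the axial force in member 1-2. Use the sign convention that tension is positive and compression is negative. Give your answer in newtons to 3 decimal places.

-126.067

N=3 nodes, M=3 members, R=3 reactions → 2N=6, M+R=6
member 0 (0-1): L=3.8964, (cx,cy)=(0.5333,0.8459)
member 1 (0-2): L=4.1000, (cx,cy)=(1.0000,0.0000)
member 2 (1-2): L=3.8668, (cx,cy)=(0.5229,-0.8524)
solve A·x = −loads:
  F[0-1] = -478.2186 N (compression)
  F[0-2] = +65.9220 N (tension)
  F[1-2] = -126.0668 N (compression)
  Rx@0 = +189.1200 N
  Ry@0 = +404.5325 N
  Ry@2 = +107.4575 N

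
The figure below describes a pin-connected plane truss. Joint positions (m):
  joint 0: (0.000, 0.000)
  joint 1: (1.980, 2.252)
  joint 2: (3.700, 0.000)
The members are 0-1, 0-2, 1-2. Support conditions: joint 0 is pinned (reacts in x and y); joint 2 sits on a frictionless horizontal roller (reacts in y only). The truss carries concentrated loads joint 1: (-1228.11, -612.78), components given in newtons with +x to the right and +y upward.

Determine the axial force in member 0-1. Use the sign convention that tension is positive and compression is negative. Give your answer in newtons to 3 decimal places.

N=3 nodes, M=3 members, R=3 reactions → 2N=6, M+R=6
member 0 (0-1): L=2.9987, (cx,cy)=(0.6603,0.7510)
member 1 (0-2): L=3.7000, (cx,cy)=(1.0000,0.0000)
member 2 (1-2): L=2.8337, (cx,cy)=(0.6070,-0.7947)
solve A·x = −loads:
  F[0-1] = -1374.6221 N (compression)
  F[0-2] = -320.4511 N (compression)
  F[1-2] = +527.9448 N (tension)
  Rx@0 = +1228.1100 N
  Ry@0 = +1032.3474 N
  Ry@2 = -419.5674 N

-1374.622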